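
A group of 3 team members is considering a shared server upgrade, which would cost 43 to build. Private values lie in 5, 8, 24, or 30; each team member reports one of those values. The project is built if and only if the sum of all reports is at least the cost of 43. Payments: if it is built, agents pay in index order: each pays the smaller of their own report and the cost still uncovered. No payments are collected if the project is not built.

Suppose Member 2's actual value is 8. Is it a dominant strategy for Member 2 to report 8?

No

Consider the case where Member 1 reports 8 and Member 3 reports 30.
Truthful report 8: project built, pays 8, utility 8 - 8 = 0.
Report 5 instead: project built, pays 5, utility 8 - 5 = 3.
Since 3 > 0, reporting 5 is strictly better here, so truthful reporting is not dominant.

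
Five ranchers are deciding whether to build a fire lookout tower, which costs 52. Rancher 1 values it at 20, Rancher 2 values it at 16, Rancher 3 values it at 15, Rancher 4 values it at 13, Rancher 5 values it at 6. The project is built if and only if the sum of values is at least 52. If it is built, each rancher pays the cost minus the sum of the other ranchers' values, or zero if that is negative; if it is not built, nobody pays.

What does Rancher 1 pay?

Total value 70 ≥ cost 52, so the project is built.
The other ranchers' values sum to 50.
Cost minus that sum is 52 - 50 = 2.

2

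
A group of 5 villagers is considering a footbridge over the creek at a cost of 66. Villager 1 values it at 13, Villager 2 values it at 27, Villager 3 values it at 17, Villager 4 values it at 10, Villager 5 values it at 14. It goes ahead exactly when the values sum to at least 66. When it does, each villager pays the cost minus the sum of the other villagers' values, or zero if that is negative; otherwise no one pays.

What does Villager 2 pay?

12

Total value 81 ≥ cost 66, so the project is built.
The other villagers' values sum to 54.
Cost minus that sum is 66 - 54 = 12.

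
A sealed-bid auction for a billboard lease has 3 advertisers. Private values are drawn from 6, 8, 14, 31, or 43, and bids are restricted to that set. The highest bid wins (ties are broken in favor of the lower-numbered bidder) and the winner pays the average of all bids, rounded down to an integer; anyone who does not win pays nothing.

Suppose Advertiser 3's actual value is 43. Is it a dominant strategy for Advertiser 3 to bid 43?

No

Consider the case where Advertiser 1 bids 6 and Advertiser 2 bids 6.
Truthful bid 43: wins, pays 18, utility 43 - 18 = 25.
Bid 8 instead: wins, pays 6, utility 43 - 6 = 37.
Since 37 > 25, bidding 8 is strictly better here, so truthful bidding is not dominant.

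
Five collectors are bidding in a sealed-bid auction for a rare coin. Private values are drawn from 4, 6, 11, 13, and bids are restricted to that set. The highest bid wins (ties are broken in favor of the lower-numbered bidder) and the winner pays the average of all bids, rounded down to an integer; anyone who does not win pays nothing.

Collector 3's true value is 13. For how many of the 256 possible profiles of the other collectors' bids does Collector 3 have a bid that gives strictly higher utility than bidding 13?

Others bid (4, 4, 4, 4): truth gives 8; bid 6 gives 9 > 8. Violating.
Others bid (4, 4, 4, 6): truth gives 7; bid 6 gives 9 > 7. Violating.
Others bid (4, 4, 4, 11): truth gives 6; bid 11 gives 7 > 6. Violating.
Others bid (4, 4, 6, 4): truth gives 7; bid 6 gives 9 > 7. Violating.
Others bid (4, 4, 4, 13): truth gives 6; no alternative beats it.
Others bid (4, 4, 6, 11): truth gives 6; no alternative beats it.
(Checking all 256 profiles: 20 have a profitable deviation, 236 do not.)

20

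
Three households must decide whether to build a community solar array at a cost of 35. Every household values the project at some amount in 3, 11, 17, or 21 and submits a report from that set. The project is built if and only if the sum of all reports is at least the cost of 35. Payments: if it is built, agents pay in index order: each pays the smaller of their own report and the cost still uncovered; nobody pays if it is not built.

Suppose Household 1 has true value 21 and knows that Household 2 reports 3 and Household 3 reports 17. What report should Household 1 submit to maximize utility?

17

Report 3: project not built, utility 0.
Report 11: project not built, utility 0.
Report 17: project built, pays 17, utility 21 - 17 = 4.
Report 21: project built, pays 21, utility 21 - 21 = 0.
The best choice is 17 with utility 4.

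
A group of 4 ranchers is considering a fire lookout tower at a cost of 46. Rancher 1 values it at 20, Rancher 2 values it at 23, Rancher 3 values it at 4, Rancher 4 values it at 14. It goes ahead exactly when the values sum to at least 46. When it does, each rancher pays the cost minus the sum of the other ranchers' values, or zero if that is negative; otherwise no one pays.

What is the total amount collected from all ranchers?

13

Total value 61 ≥ cost 46, so it is built.
Rancher 1: others sum to 41; max(0, 46 - 41) = 5.
Rancher 2: others sum to 38; max(0, 46 - 38) = 8.
Rancher 3: others sum to 57; max(0, 46 - 57) = 0.
Rancher 4: others sum to 47; max(0, 46 - 47) = 0.
Total collected = 5 + 8 + 0 + 0 = 13.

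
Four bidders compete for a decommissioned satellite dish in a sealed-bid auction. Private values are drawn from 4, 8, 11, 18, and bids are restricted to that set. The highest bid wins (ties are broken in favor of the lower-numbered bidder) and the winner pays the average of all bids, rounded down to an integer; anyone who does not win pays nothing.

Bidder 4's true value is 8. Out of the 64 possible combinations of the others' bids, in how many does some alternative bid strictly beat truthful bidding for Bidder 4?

Others bid (4, 4, 8): truth gives 0; bid 11 gives 2 > 0. Violating.
Others bid (4, 8, 4): truth gives 0; bid 11 gives 2 > 0. Violating.
Others bid (4, 8, 8): truth gives 0; bid 11 gives 1 > 0. Violating.
Others bid (8, 4, 4): truth gives 0; bid 11 gives 2 > 0. Violating.
Others bid (4, 4, 4): truth gives 3; no alternative beats it.
Others bid (4, 4, 11): truth gives 0; no alternative beats it.
(Checking all 64 profiles: 6 have a profitable deviation, 58 do not.)

6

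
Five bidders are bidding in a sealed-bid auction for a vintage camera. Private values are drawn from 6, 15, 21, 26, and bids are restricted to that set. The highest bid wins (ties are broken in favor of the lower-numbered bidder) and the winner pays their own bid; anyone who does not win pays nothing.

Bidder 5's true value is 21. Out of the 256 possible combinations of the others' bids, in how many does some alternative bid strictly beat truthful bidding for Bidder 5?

1

Others bid (6, 6, 6, 6): truth gives 0; bid 15 gives 6 > 0. Violating.
Others bid (6, 6, 6, 15): truth gives 0; no alternative beats it.
Others bid (6, 6, 6, 21): truth gives 0; no alternative beats it.
(Checking all 256 profiles: 1 has a profitable deviation, 255 do not.)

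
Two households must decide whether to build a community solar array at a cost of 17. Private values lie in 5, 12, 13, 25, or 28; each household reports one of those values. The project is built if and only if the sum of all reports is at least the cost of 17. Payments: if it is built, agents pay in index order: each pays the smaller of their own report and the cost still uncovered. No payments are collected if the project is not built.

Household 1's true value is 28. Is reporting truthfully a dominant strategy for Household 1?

No

Consider the case where Household 2 reports 5.
Truthful report 28: project built, pays 17, utility 28 - 17 = 11.
Report 12 instead: project built, pays 12, utility 28 - 12 = 16.
Since 16 > 11, reporting 12 is strictly better here, so truthful reporting is not dominant.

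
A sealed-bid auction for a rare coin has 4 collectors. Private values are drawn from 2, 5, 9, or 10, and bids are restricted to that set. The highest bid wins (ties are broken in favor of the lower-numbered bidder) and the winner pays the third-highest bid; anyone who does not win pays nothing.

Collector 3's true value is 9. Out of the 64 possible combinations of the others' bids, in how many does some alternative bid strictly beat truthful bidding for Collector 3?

Others bid (2, 2, 10): truth gives 0; bid 10 gives 7 > 0. Violating.
Others bid (2, 5, 10): truth gives 0; bid 10 gives 4 > 0. Violating.
Others bid (2, 9, 2): truth gives 0; bid 10 gives 7 > 0. Violating.
Others bid (2, 9, 5): truth gives 0; bid 10 gives 4 > 0. Violating.
Others bid (2, 2, 2): truth gives 7; no alternative beats it.
Others bid (2, 2, 5): truth gives 7; no alternative beats it.
(Checking all 64 profiles: 12 have a profitable deviation, 52 do not.)

12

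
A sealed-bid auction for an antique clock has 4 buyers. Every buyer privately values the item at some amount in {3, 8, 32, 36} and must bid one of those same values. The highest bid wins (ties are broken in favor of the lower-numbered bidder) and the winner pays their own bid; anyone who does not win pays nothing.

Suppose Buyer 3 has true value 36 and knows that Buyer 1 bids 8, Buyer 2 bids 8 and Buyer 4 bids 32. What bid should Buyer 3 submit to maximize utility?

Bid 3: loses, pays 0, utility 0.
Bid 8: loses, pays 0, utility 0.
Bid 32: wins, pays 32, utility 36 - 32 = 4.
Bid 36: wins, pays 36, utility 36 - 36 = 0.
The best choice is 32 with utility 4.

32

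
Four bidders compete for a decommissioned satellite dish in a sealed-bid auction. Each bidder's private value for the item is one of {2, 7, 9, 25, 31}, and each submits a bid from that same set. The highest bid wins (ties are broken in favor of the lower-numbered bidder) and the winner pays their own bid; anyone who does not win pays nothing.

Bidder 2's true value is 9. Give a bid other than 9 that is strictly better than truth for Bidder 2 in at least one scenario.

Suppose Bidder 1 bids 2, Bidder 3 bids 2 and Bidder 4 bids 2.
Bid 9: wins, pays 9, utility 9 - 9 = 0.
Bid 7: wins, pays 7, utility 9 - 7 = 2.
So bidding 7 beats truth here (2 > 0).

7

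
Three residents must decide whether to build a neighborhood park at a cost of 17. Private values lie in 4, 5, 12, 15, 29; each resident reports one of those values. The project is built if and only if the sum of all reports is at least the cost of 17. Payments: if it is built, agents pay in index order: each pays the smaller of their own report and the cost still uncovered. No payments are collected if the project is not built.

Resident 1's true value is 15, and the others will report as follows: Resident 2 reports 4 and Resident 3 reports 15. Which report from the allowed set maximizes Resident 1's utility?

4

Report 4: project built, pays 4, utility 15 - 4 = 11.
Report 5: project built, pays 5, utility 15 - 5 = 10.
Report 12: project built, pays 12, utility 15 - 12 = 3.
Report 15: project built, pays 15, utility 15 - 15 = 0.
Report 29: project built, pays 17, utility 15 - 17 = -2.
The best choice is 4 with utility 11.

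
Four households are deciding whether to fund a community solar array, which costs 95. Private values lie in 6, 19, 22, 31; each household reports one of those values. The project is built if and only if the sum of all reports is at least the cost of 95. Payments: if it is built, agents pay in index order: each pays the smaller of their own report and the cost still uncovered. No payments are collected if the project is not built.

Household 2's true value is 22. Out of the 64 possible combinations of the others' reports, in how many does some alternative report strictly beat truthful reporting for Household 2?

Others report (19, 31, 31): truth gives 0; report 19 gives 3 > 0. Violating.
Others report (22, 31, 31): truth gives 0; report 19 gives 3 > 0. Violating.
Others report (31, 19, 31): truth gives 0; report 19 gives 3 > 0. Violating.
Others report (31, 22, 31): truth gives 0; report 19 gives 3 > 0. Violating.
Others report (6, 6, 6): truth gives 0; no alternative beats it.
Others report (6, 6, 19): truth gives 0; no alternative beats it.
(Checking all 64 profiles: 7 have a profitable deviation, 57 do not.)

7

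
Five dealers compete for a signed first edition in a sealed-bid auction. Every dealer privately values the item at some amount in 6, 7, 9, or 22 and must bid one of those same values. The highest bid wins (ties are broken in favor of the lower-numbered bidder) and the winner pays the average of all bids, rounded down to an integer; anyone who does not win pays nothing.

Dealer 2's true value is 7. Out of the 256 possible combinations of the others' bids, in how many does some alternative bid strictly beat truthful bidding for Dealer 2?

1

Others bid (7, 6, 6, 6): truth gives 0; bid 9 gives 1 > 0. Violating.
Others bid (6, 6, 6, 6): truth gives 1; no alternative beats it.
Others bid (6, 6, 6, 7): truth gives 1; no alternative beats it.
(Checking all 256 profiles: 1 has a profitable deviation, 255 do not.)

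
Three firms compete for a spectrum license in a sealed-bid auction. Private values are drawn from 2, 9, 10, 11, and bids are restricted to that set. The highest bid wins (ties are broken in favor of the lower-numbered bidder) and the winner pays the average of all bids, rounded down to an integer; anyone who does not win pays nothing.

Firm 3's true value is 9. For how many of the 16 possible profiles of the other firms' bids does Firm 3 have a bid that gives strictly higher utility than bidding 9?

4

Others bid (2, 9): truth gives 0; bid 10 gives 2 > 0. Violating.
Others bid (2, 10): truth gives 0; bid 11 gives 2 > 0. Violating.
Others bid (9, 2): truth gives 0; bid 10 gives 2 > 0. Violating.
Others bid (10, 2): truth gives 0; bid 11 gives 2 > 0. Violating.
Others bid (2, 2): truth gives 5; no alternative beats it.
Others bid (2, 11): truth gives 0; no alternative beats it.
(Checking all 16 profiles: 4 have a profitable deviation, 12 do not.)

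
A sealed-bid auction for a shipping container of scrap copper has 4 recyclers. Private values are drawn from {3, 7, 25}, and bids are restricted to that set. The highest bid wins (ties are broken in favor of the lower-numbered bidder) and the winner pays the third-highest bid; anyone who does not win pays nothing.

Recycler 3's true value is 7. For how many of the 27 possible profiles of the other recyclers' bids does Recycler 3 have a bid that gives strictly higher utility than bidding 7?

Others bid (3, 3, 25): truth gives 0; bid 25 gives 4 > 0. Violating.
Others bid (3, 7, 3): truth gives 0; bid 25 gives 4 > 0. Violating.
Others bid (7, 3, 3): truth gives 0; bid 25 gives 4 > 0. Violating.
Others bid (3, 3, 3): truth gives 4; no alternative beats it.
Others bid (3, 3, 7): truth gives 4; no alternative beats it.
(Checking all 27 profiles: 3 have a profitable deviation, 24 do not.)

3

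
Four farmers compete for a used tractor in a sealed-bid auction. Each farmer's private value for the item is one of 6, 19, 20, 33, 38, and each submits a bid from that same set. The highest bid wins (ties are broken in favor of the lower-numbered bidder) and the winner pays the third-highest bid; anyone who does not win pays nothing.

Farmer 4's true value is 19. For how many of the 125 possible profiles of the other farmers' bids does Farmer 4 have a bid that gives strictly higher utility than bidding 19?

9

Others bid (6, 6, 19): truth gives 0; bid 20 gives 13 > 0. Violating.
Others bid (6, 6, 20): truth gives 0; bid 33 gives 13 > 0. Violating.
Others bid (6, 6, 33): truth gives 0; bid 38 gives 13 > 0. Violating.
Others bid (6, 19, 6): truth gives 0; bid 20 gives 13 > 0. Violating.
Others bid (6, 6, 6): truth gives 13; no alternative beats it.
Others bid (6, 6, 38): truth gives 0; no alternative beats it.
(Checking all 125 profiles: 9 have a profitable deviation, 116 do not.)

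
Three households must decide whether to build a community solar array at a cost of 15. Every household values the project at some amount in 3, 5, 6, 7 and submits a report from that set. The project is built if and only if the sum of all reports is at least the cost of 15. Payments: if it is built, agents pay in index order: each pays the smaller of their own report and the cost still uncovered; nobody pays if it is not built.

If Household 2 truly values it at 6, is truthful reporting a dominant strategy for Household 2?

Consider the case where Household 1 reports 3 and Household 3 reports 7.
Truthful report 6: project built, pays 6, utility 6 - 6 = 0.
Report 5 instead: project built, pays 5, utility 6 - 5 = 1.
Since 1 > 0, reporting 5 is strictly better here, so truthful reporting is not dominant.

No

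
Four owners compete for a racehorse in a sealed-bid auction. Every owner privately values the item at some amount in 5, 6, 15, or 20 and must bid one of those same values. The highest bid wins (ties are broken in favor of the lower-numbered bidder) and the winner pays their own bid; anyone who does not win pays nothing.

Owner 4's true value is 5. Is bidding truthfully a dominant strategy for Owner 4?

Yes

Check each profile of the others' bids and compare truth against every alternative bid.
Others bid (5, 5, 5): truth gives 0, best alternative gives -1.
Others bid (5, 5, 6): truth gives 0, best alternative gives 0.
Others bid (5, 5, 15): truth gives 0, best alternative gives 0.
Others bid (5, 5, 20): truth gives 0, best alternative gives 0.
Others bid (5, 6, 5): truth gives 0, best alternative gives 0.
Others bid (5, 6, 6): truth gives 0, best alternative gives 0.
(Remaining 58 profiles checked similarly; truth is weakly best in each.)
In every case the truthful bid is at least as good as any alternative, so it is a dominant strategy.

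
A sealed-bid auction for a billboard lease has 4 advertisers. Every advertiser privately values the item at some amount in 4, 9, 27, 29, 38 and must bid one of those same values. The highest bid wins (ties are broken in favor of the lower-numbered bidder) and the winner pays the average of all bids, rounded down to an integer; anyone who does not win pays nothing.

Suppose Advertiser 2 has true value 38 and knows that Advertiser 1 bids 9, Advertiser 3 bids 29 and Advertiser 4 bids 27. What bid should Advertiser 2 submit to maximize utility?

Bid 4: loses, pays 0, utility 0.
Bid 9: loses, pays 0, utility 0.
Bid 27: loses, pays 0, utility 0.
Bid 29: wins, pays 23, utility 38 - 23 = 15.
Bid 38: wins, pays 25, utility 38 - 25 = 13.
The best choice is 29 with utility 15.

29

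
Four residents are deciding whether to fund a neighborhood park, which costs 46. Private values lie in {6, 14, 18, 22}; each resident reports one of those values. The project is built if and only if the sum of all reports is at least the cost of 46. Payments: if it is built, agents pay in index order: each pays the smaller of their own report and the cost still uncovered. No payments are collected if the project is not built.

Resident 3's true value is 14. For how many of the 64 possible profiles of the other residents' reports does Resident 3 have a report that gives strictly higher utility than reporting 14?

33

Others report (6, 14, 22): truth gives 0; report 6 gives 8 > 0. Violating.
Others report (6, 18, 18): truth gives 0; report 6 gives 8 > 0. Violating.
Others report (6, 18, 22): truth gives 0; report 6 gives 8 > 0. Violating.
Others report (6, 22, 14): truth gives 0; report 6 gives 8 > 0. Violating.
Others report (6, 6, 6): truth gives 0; no alternative beats it.
Others report (6, 6, 14): truth gives 0; no alternative beats it.
(Checking all 64 profiles: 33 have a profitable deviation, 31 do not.)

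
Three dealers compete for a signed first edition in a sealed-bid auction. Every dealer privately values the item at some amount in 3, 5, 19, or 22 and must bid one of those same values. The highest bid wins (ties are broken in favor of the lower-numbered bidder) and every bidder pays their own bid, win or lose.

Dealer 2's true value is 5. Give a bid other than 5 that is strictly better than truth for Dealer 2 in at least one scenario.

Suppose Dealer 1 bids 3 and Dealer 3 bids 19.
Bid 5: loses but pays 5, utility -5.
Bid 3: loses but pays 3, utility -3.
So bidding 3 beats truth here (-3 > -5).

3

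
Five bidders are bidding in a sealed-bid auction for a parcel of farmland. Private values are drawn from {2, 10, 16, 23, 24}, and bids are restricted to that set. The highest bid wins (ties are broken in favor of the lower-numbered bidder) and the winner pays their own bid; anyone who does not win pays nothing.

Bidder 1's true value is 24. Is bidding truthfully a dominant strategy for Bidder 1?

Consider the case where Bidder 2 bids 2, Bidder 3 bids 2, Bidder 4 bids 2 and Bidder 5 bids 2.
Truthful bid 24: wins, pays 24, utility 24 - 24 = 0.
Bid 2 instead: wins, pays 2, utility 24 - 2 = 22.
Since 22 > 0, bidding 2 is strictly better here, so truthful bidding is not dominant.

No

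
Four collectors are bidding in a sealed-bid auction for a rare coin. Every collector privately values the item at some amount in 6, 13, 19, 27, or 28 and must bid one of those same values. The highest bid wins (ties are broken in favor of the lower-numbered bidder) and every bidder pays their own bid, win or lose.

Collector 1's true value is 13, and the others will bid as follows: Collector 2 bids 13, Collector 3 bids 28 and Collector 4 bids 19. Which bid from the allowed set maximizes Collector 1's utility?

6

Bid 6: loses but pays 6, utility -6.
Bid 13: loses but pays 13, utility -13.
Bid 19: loses but pays 19, utility -19.
Bid 27: loses but pays 27, utility -27.
Bid 28: wins, pays 28, utility 13 - 28 = -15.
The best choice is 6 with utility -6.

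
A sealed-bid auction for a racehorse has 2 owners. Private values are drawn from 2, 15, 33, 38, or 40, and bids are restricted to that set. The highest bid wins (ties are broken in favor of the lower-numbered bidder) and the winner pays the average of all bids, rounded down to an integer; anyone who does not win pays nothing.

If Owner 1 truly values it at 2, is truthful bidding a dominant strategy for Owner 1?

Yes

Check each profile of the others' bids and compare truth against every alternative bid.
Others bid (15): truth gives 0, best alternative gives -13.
Others bid (2): truth gives 0, best alternative gives -6.
Others bid (33): truth gives 0, best alternative gives 0.
Others bid (38): truth gives 0, best alternative gives 0.
Others bid (40): truth gives 0, best alternative gives 0.
In every case the truthful bid is at least as good as any alternative, so it is a dominant strategy.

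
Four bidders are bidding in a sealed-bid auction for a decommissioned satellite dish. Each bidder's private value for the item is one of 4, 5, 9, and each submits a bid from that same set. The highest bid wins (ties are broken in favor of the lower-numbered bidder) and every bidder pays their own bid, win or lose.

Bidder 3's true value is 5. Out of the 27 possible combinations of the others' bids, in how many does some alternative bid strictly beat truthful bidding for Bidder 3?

Others bid (4, 4, 9): truth gives -5; bid 4 gives -4 > -5. Violating.
Others bid (4, 5, 4): truth gives -5; bid 4 gives -4 > -5. Violating.
Others bid (4, 5, 5): truth gives -5; bid 4 gives -4 > -5. Violating.
Others bid (4, 5, 9): truth gives -5; bid 4 gives -4 > -5. Violating.
Others bid (4, 4, 4): truth gives 0; no alternative beats it.
Others bid (4, 4, 5): truth gives 0; no alternative beats it.
(Checking all 27 profiles: 25 have a profitable deviation, 2 do not.)

25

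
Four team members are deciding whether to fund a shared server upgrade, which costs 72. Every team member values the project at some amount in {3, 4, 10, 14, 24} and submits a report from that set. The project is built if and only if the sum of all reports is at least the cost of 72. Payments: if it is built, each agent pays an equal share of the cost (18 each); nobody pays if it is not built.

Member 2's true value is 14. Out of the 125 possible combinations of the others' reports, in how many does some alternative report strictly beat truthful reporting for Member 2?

Others report (10, 24, 24): truth gives -4; report 3 gives 0 > -4. Violating.
Others report (14, 24, 24): truth gives -4; report 3 gives 0 > -4. Violating.
Others report (24, 10, 24): truth gives -4; report 3 gives 0 > -4. Violating.
Others report (24, 14, 24): truth gives -4; report 3 gives 0 > -4. Violating.
Others report (3, 3, 3): truth gives 0; no alternative beats it.
Others report (3, 3, 4): truth gives 0; no alternative beats it.
(Checking all 125 profiles: 6 have a profitable deviation, 119 do not.)

6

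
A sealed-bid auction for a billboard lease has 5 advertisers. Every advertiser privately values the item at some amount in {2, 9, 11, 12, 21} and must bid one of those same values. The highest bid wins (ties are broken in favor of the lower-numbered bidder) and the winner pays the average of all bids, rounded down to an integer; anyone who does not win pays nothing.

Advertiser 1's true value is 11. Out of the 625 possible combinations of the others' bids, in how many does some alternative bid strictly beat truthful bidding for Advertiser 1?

145

Others bid (2, 2, 2, 2): truth gives 8; bid 2 gives 9 > 8. Violating.
Others bid (2, 2, 2, 9): truth gives 6; bid 9 gives 7 > 6. Violating.
Others bid (2, 2, 2, 12): truth gives 0; bid 12 gives 5 > 0. Violating.
Others bid (2, 2, 2, 21): truth gives 0; bid 21 gives 2 > 0. Violating.
Others bid (2, 2, 2, 11): truth gives 6; no alternative beats it.
Others bid (2, 2, 9, 9): truth gives 5; no alternative beats it.
(Checking all 625 profiles: 145 have a profitable deviation, 480 do not.)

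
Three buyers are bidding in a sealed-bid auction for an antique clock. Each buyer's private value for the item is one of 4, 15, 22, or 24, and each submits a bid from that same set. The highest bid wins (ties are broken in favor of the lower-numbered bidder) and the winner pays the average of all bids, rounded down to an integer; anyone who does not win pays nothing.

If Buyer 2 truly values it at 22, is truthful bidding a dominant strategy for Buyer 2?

Consider the case where Buyer 1 bids 4 and Buyer 3 bids 4.
Truthful bid 22: wins, pays 10, utility 22 - 10 = 12.
Bid 15 instead: wins, pays 7, utility 22 - 7 = 15.
Since 15 > 12, bidding 15 is strictly better here, so truthful bidding is not dominant.

No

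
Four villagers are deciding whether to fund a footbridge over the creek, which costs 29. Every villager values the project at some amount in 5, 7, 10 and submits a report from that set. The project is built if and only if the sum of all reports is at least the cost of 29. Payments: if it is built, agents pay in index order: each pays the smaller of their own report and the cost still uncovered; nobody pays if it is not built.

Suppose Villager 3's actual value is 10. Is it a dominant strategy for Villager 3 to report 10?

Consider the case where Villager 1 reports 5, Villager 2 reports 7 and Villager 4 reports 10.
Truthful report 10: project built, pays 10, utility 10 - 10 = 0.
Report 7 instead: project built, pays 7, utility 10 - 7 = 3.
Since 3 > 0, reporting 7 is strictly better here, so truthful reporting is not dominant.

No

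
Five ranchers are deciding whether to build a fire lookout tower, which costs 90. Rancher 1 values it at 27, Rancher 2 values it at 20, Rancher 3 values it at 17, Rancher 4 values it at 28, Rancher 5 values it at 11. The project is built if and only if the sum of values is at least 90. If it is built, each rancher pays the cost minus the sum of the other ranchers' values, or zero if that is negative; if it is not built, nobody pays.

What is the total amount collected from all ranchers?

Total value 103 ≥ cost 90, so it is built.
Rancher 1: others sum to 76; max(0, 90 - 76) = 14.
Rancher 2: others sum to 83; max(0, 90 - 83) = 7.
Rancher 3: others sum to 86; max(0, 90 - 86) = 4.
Rancher 4: others sum to 75; max(0, 90 - 75) = 15.
Rancher 5: others sum to 92; max(0, 90 - 92) = 0.
Total collected = 14 + 7 + 4 + 15 + 0 = 40.

40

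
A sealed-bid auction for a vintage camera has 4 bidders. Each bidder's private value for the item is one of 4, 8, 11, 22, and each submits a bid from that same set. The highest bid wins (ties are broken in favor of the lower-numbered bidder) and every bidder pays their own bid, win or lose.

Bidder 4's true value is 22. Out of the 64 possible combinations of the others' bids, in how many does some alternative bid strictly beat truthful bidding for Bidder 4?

45

Others bid (4, 4, 4): truth gives 0; bid 8 gives 14 > 0. Violating.
Others bid (4, 4, 8): truth gives 0; bid 11 gives 11 > 0. Violating.
Others bid (4, 4, 22): truth gives -22; bid 4 gives -4 > -22. Violating.
Others bid (4, 8, 4): truth gives 0; bid 11 gives 11 > 0. Violating.
Others bid (4, 4, 11): truth gives 0; no alternative beats it.
Others bid (4, 8, 11): truth gives 0; no alternative beats it.
(Checking all 64 profiles: 45 have a profitable deviation, 19 do not.)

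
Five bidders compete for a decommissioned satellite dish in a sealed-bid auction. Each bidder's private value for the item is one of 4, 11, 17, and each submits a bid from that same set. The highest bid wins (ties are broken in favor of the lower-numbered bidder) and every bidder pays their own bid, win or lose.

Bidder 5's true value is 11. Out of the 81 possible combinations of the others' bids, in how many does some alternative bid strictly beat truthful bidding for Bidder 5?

Others bid (4, 4, 4, 11): truth gives -11; bid 4 gives -4 > -11. Violating.
Others bid (4, 4, 4, 17): truth gives -11; bid 4 gives -4 > -11. Violating.
Others bid (4, 4, 11, 4): truth gives -11; bid 4 gives -4 > -11. Violating.
Others bid (4, 4, 11, 11): truth gives -11; bid 4 gives -4 > -11. Violating.
Others bid (4, 4, 4, 4): truth gives 0; no alternative beats it.
(Checking all 81 profiles: 80 have a profitable deviation, 1 does not.)

80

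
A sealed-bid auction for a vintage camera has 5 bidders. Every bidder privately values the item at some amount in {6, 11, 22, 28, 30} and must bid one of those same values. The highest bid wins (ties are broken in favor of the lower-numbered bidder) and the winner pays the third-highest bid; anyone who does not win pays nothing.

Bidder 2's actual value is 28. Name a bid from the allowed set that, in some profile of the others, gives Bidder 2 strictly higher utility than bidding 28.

Suppose Bidder 1 bids 6, Bidder 3 bids 6, Bidder 4 bids 6 and Bidder 5 bids 30.
Bid 28: loses, pays 0, utility 0.
Bid 30: wins, pays 6, utility 28 - 6 = 22.
So bidding 30 beats truth here (22 > 0).

30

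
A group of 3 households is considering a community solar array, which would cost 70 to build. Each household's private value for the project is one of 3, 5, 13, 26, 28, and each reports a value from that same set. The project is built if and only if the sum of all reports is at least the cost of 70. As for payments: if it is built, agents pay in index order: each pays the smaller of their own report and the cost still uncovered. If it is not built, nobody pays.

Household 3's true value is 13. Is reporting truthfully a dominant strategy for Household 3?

Check each profile of the others' reports and compare truth against every alternative report.
Others report (3, 3): truth gives 0, best alternative gives 0.
Others report (3, 5): truth gives 0, best alternative gives 0.
Others report (3, 13): truth gives 0, best alternative gives 0.
Others report (3, 26): truth gives 0, best alternative gives 0.
Others report (3, 28): truth gives 0, best alternative gives 0.
Others report (5, 3): truth gives 0, best alternative gives 0.
(Remaining 19 profiles checked similarly; truth is weakly best in each.)
In every case the truthful report is at least as good as any alternative, so it is a dominant strategy.

Yes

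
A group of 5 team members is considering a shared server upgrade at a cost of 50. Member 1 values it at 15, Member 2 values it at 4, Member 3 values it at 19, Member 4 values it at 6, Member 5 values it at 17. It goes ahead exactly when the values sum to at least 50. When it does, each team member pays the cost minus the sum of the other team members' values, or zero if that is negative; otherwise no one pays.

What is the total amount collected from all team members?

18

Total value 61 ≥ cost 50, so it is built.
Member 1: others sum to 46; max(0, 50 - 46) = 4.
Member 2: others sum to 57; max(0, 50 - 57) = 0.
Member 3: others sum to 42; max(0, 50 - 42) = 8.
Member 4: others sum to 55; max(0, 50 - 55) = 0.
Member 5: others sum to 44; max(0, 50 - 44) = 6.
Total collected = 4 + 0 + 8 + 0 + 6 = 18.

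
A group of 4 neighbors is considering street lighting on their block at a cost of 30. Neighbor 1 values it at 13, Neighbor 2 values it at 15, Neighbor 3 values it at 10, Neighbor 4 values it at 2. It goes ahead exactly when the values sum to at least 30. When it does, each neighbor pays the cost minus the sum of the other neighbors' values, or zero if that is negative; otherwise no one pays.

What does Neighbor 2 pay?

Total value 40 ≥ cost 30, so the project is built.
The other neighbors' values sum to 25.
Cost minus that sum is 30 - 25 = 5.

5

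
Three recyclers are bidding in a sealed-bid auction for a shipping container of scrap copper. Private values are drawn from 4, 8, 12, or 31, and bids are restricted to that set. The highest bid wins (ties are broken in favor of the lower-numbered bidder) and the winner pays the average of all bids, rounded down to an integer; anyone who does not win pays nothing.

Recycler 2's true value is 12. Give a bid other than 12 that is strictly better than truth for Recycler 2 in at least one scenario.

Suppose Recycler 1 bids 4 and Recycler 3 bids 4.
Bid 12: wins, pays 6, utility 12 - 6 = 6.
Bid 8: wins, pays 5, utility 12 - 5 = 7.
So bidding 8 beats truth here (7 > 6).

8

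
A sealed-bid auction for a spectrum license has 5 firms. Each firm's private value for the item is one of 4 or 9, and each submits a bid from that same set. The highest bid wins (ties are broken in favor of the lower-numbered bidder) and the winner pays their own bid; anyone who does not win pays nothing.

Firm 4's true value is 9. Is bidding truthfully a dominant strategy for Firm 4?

Check each profile of the others' bids and compare truth against every alternative bid.
Others bid (4, 4, 4, 4): truth gives 0, best alternative gives 0.
Others bid (4, 4, 4, 9): truth gives 0, best alternative gives 0.
Others bid (4, 4, 9, 4): truth gives 0, best alternative gives 0.
Others bid (4, 4, 9, 9): truth gives 0, best alternative gives 0.
Others bid (4, 9, 4, 4): truth gives 0, best alternative gives 0.
Others bid (4, 9, 4, 9): truth gives 0, best alternative gives 0.
(Remaining 10 profiles checked similarly; truth is weakly best in each.)
In every case the truthful bid is at least as good as any alternative, so it is a dominant strategy.

Yes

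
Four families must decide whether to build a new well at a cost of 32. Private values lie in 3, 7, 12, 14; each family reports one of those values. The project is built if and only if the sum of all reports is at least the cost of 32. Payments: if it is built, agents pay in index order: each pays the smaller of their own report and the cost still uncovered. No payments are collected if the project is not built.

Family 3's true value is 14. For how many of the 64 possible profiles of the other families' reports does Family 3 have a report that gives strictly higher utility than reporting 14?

Others report (3, 3, 14): truth gives 0; report 12 gives 2 > 0. Violating.
Others report (3, 7, 12): truth gives 0; report 12 gives 2 > 0. Violating.
Others report (3, 7, 14): truth gives 0; report 12 gives 2 > 0. Violating.
Others report (3, 12, 7): truth gives 0; report 12 gives 2 > 0. Violating.
Others report (3, 3, 3): truth gives 0; no alternative beats it.
Others report (3, 3, 7): truth gives 0; no alternative beats it.
(Checking all 64 profiles: 52 have a profitable deviation, 12 do not.)

52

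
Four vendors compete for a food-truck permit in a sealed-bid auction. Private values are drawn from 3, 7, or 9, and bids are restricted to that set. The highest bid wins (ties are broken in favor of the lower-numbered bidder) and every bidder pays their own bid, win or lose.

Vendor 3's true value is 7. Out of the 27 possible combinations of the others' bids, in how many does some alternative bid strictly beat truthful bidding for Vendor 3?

25

Others bid (3, 3, 9): truth gives -7; bid 9 gives -2 > -7. Violating.
Others bid (3, 7, 3): truth gives -7; bid 9 gives -2 > -7. Violating.
Others bid (3, 7, 7): truth gives -7; bid 9 gives -2 > -7. Violating.
Others bid (3, 7, 9): truth gives -7; bid 9 gives -2 > -7. Violating.
Others bid (3, 3, 3): truth gives 0; no alternative beats it.
Others bid (3, 3, 7): truth gives 0; no alternative beats it.
(Checking all 27 profiles: 25 have a profitable deviation, 2 do not.)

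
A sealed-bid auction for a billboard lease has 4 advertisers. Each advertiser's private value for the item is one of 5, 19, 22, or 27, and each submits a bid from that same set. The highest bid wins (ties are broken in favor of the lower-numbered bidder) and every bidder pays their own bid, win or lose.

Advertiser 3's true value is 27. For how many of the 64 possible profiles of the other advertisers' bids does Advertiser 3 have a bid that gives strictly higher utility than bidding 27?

40

Others bid (5, 5, 5): truth gives 0; bid 19 gives 8 > 0. Violating.
Others bid (5, 5, 19): truth gives 0; bid 19 gives 8 > 0. Violating.
Others bid (5, 5, 22): truth gives 0; bid 22 gives 5 > 0. Violating.
Others bid (5, 19, 5): truth gives 0; bid 22 gives 5 > 0. Violating.
Others bid (5, 5, 27): truth gives 0; no alternative beats it.
Others bid (5, 19, 27): truth gives 0; no alternative beats it.
(Checking all 64 profiles: 40 have a profitable deviation, 24 do not.)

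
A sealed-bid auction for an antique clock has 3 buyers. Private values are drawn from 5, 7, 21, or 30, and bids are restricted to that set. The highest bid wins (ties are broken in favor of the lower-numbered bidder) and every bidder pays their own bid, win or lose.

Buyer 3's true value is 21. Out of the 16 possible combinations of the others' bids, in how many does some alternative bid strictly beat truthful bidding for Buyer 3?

Others bid (5, 5): truth gives 0; bid 7 gives 14 > 0. Violating.
Others bid (5, 21): truth gives -21; bid 5 gives -5 > -21. Violating.
Others bid (5, 30): truth gives -21; bid 5 gives -5 > -21. Violating.
Others bid (7, 21): truth gives -21; bid 5 gives -5 > -21. Violating.
Others bid (5, 7): truth gives 0; no alternative beats it.
Others bid (7, 5): truth gives 0; no alternative beats it.
(Checking all 16 profiles: 13 have a profitable deviation, 3 do not.)

13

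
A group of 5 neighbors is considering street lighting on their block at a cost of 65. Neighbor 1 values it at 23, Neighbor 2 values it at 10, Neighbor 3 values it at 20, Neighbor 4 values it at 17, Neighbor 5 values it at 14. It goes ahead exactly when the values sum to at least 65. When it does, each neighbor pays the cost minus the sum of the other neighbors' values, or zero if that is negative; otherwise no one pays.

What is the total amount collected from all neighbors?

Total value 84 ≥ cost 65, so it is built.
Neighbor 1: others sum to 61; max(0, 65 - 61) = 4.
Neighbor 2: others sum to 74; max(0, 65 - 74) = 0.
Neighbor 3: others sum to 64; max(0, 65 - 64) = 1.
Neighbor 4: others sum to 67; max(0, 65 - 67) = 0.
Neighbor 5: others sum to 70; max(0, 65 - 70) = 0.
Total collected = 4 + 0 + 1 + 0 + 0 = 5.

5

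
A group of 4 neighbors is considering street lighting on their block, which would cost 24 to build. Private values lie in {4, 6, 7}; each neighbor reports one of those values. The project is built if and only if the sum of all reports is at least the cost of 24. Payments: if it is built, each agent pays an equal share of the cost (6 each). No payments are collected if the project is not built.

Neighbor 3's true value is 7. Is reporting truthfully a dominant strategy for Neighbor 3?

Yes

Check each profile of the others' reports and compare truth against every alternative report.
Others report (4, 6, 7): truth gives 1, best alternative gives 0.
Others report (4, 7, 6): truth gives 1, best alternative gives 0.
Others report (6, 4, 7): truth gives 1, best alternative gives 0.
Others report (6, 7, 4): truth gives 1, best alternative gives 0.
Others report (7, 4, 6): truth gives 1, best alternative gives 0.
Others report (7, 6, 4): truth gives 1, best alternative gives 0.
(Remaining 21 profiles checked similarly; truth is weakly best in each.)
In every case the truthful report is at least as good as any alternative, so it is a dominant strategy.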